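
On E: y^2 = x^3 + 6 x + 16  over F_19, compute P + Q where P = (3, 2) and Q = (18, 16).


P != Q, so use the chord formula.
s = (y2 - y1) / (x2 - x1) = (14) / (15) mod 19 = 6
x3 = s^2 - x1 - x2 mod 19 = 6^2 - 3 - 18 = 15
y3 = s (x1 - x3) - y1 mod 19 = 6 * (3 - 15) - 2 = 2

P + Q = (15, 2)


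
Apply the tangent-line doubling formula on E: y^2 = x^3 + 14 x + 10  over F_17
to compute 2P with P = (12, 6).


Doubling: s = (3 x1^2 + a) / (2 y1)
s = (3*12^2 + 14) / (2*6) mod 17 = 6
x3 = s^2 - 2 x1 mod 17 = 6^2 - 2*12 = 12
y3 = s (x1 - x3) - y1 mod 17 = 6 * (12 - 12) - 6 = 11

2P = (12, 11)


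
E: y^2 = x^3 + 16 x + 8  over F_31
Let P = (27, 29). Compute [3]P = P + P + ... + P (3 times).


k = 3 = 11_2 (binary, LSB first: 11)
Double-and-add from P = (27, 29):
  bit 0 = 1: acc = O + (27, 29) = (27, 29)
  bit 1 = 1: acc = (27, 29) + (16, 12) = (26, 12)

3P = (26, 12)


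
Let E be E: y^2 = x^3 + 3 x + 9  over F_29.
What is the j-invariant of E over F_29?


Delta = -16(4 a^3 + 27 b^2) mod 29 = 23
-1728 * (4 a)^3 = -1728 * (4*3)^3 mod 29 = 1
j = 1 * 23^(-1) mod 29 = 24

j = 24 (mod 29)


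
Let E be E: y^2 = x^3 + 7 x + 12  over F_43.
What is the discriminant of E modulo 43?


4 a^3 + 27 b^2 = 4*7^3 + 27*12^2 = 1372 + 3888 = 5260
Delta = -16 * (5260) = -84160
Delta mod 43 = 34

Delta = 34 (mod 43)


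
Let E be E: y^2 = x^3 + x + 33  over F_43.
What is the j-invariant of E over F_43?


Delta = -16(4 a^3 + 27 b^2) mod 43 = 37
-1728 * (4 a)^3 = -1728 * (4*1)^3 mod 43 = 4
j = 4 * 37^(-1) mod 43 = 28

j = 28 (mod 43)


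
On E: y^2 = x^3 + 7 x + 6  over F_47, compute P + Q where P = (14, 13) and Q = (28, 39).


P != Q, so use the chord formula.
s = (y2 - y1) / (x2 - x1) = (26) / (14) mod 47 = 22
x3 = s^2 - x1 - x2 mod 47 = 22^2 - 14 - 28 = 19
y3 = s (x1 - x3) - y1 mod 47 = 22 * (14 - 19) - 13 = 18

P + Q = (19, 18)


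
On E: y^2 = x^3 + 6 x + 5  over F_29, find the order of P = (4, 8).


Compute successive multiples of P until we hit O:
  1P = (4, 8)
  2P = (12, 23)
  3P = (7, 19)
  4P = (25, 2)
  5P = (6, 5)
  6P = (14, 7)
  7P = (20, 11)
  8P = (9, 11)
  ... (continuing to 26P)
  26P = O

ord(P) = 26


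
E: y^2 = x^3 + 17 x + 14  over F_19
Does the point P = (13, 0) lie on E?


Check whether y^2 = x^3 + 17 x + 14 (mod 19) for (x, y) = (13, 0).
LHS: y^2 = 0^2 mod 19 = 0
RHS: x^3 + 17 x + 14 = 13^3 + 17*13 + 14 mod 19 = 0
LHS = RHS

Yes, on the curve


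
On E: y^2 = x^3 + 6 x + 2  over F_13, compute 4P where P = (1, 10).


k = 4 = 100_2 (binary, LSB first: 001)
Double-and-add from P = (1, 10):
  bit 0 = 0: acc unchanged = O
  bit 1 = 0: acc unchanged = O
  bit 2 = 1: acc = O + (7, 6) = (7, 6)

4P = (7, 6)


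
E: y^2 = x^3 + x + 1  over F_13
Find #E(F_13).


For each x in F_13, count y with y^2 = x^3 + 1 x + 1 mod 13:
  x = 0: RHS = 1, y in [1, 12]  -> 2 point(s)
  x = 1: RHS = 3, y in [4, 9]  -> 2 point(s)
  x = 4: RHS = 4, y in [2, 11]  -> 2 point(s)
  x = 5: RHS = 1, y in [1, 12]  -> 2 point(s)
  x = 7: RHS = 0, y in [0]  -> 1 point(s)
  x = 8: RHS = 1, y in [1, 12]  -> 2 point(s)
  x = 10: RHS = 10, y in [6, 7]  -> 2 point(s)
  x = 11: RHS = 4, y in [2, 11]  -> 2 point(s)
  x = 12: RHS = 12, y in [5, 8]  -> 2 point(s)
Affine points: 17. Add the point at infinity: total = 18.

#E(F_13) = 18


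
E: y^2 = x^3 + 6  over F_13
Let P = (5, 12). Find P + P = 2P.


Doubling: s = (3 x1^2 + a) / (2 y1)
s = (3*5^2 + 0) / (2*12) mod 13 = 8
x3 = s^2 - 2 x1 mod 13 = 8^2 - 2*5 = 2
y3 = s (x1 - x3) - y1 mod 13 = 8 * (5 - 2) - 12 = 12

2P = (2, 12)


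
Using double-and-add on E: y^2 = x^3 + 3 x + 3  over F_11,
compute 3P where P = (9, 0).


k = 3 = 11_2 (binary, LSB first: 11)
Double-and-add from P = (9, 0):
  bit 0 = 1: acc = O + (9, 0) = (9, 0)
  bit 1 = 1: acc = (9, 0) + O = (9, 0)

3P = (9, 0)


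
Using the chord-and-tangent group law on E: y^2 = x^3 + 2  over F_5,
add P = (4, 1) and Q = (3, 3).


P != Q, so use the chord formula.
s = (y2 - y1) / (x2 - x1) = (2) / (4) mod 5 = 3
x3 = s^2 - x1 - x2 mod 5 = 3^2 - 4 - 3 = 2
y3 = s (x1 - x3) - y1 mod 5 = 3 * (4 - 2) - 1 = 0

P + Q = (2, 0)


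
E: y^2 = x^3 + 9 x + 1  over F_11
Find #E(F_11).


For each x in F_11, count y with y^2 = x^3 + 9 x + 1 mod 11:
  x = 0: RHS = 1, y in [1, 10]  -> 2 point(s)
  x = 1: RHS = 0, y in [0]  -> 1 point(s)
  x = 2: RHS = 5, y in [4, 7]  -> 2 point(s)
  x = 3: RHS = 0, y in [0]  -> 1 point(s)
  x = 7: RHS = 0, y in [0]  -> 1 point(s)
Affine points: 7. Add the point at infinity: total = 8.

#E(F_11) = 8


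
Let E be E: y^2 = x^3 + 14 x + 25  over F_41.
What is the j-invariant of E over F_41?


Delta = -16(4 a^3 + 27 b^2) mod 41 = 13
-1728 * (4 a)^3 = -1728 * (4*14)^3 mod 41 = 4
j = 4 * 13^(-1) mod 41 = 35

j = 35 (mod 41)


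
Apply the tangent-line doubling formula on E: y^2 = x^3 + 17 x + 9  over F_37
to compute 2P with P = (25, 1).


Doubling: s = (3 x1^2 + a) / (2 y1)
s = (3*25^2 + 17) / (2*1) mod 37 = 21
x3 = s^2 - 2 x1 mod 37 = 21^2 - 2*25 = 21
y3 = s (x1 - x3) - y1 mod 37 = 21 * (25 - 21) - 1 = 9

2P = (21, 9)


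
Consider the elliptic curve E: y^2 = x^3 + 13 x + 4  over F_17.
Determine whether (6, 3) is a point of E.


Check whether y^2 = x^3 + 13 x + 4 (mod 17) for (x, y) = (6, 3).
LHS: y^2 = 3^2 mod 17 = 9
RHS: x^3 + 13 x + 4 = 6^3 + 13*6 + 4 mod 17 = 9
LHS = RHS

Yes, on the curve


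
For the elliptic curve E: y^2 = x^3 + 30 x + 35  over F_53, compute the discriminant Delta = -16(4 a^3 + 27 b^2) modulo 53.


4 a^3 + 27 b^2 = 4*30^3 + 27*35^2 = 108000 + 33075 = 141075
Delta = -16 * (141075) = -2257200
Delta mod 53 = 17

Delta = 17 (mod 53)


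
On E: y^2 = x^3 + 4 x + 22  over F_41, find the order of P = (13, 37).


Compute successive multiples of P until we hit O:
  1P = (13, 37)
  2P = (20, 36)
  3P = (3, 26)
  4P = (34, 26)
  5P = (27, 25)
  6P = (26, 21)
  7P = (4, 15)
  8P = (32, 35)
  ... (continuing to 18P)
  18P = O

ord(P) = 18


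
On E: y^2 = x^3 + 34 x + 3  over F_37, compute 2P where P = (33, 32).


Doubling: s = (3 x1^2 + a) / (2 y1)
s = (3*33^2 + 34) / (2*32) mod 37 = 14
x3 = s^2 - 2 x1 mod 37 = 14^2 - 2*33 = 19
y3 = s (x1 - x3) - y1 mod 37 = 14 * (33 - 19) - 32 = 16

2P = (19, 16)


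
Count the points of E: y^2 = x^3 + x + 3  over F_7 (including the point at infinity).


For each x in F_7, count y with y^2 = x^3 + 1 x + 3 mod 7:
  x = 4: RHS = 1, y in [1, 6]  -> 2 point(s)
  x = 5: RHS = 0, y in [0]  -> 1 point(s)
  x = 6: RHS = 1, y in [1, 6]  -> 2 point(s)
Affine points: 5. Add the point at infinity: total = 6.

#E(F_7) = 6


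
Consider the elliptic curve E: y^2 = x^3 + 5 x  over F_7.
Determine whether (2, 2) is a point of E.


Check whether y^2 = x^3 + 5 x + 0 (mod 7) for (x, y) = (2, 2).
LHS: y^2 = 2^2 mod 7 = 4
RHS: x^3 + 5 x + 0 = 2^3 + 5*2 + 0 mod 7 = 4
LHS = RHS

Yes, on the curve


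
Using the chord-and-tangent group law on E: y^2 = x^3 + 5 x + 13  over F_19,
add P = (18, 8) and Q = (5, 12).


P != Q, so use the chord formula.
s = (y2 - y1) / (x2 - x1) = (4) / (6) mod 19 = 7
x3 = s^2 - x1 - x2 mod 19 = 7^2 - 18 - 5 = 7
y3 = s (x1 - x3) - y1 mod 19 = 7 * (18 - 7) - 8 = 12

P + Q = (7, 12)


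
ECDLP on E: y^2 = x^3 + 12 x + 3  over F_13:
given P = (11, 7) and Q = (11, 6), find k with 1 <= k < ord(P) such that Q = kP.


Enumerate multiples of P until we hit Q = (11, 6):
  1P = (11, 7)
  2P = (8, 0)
  3P = (11, 6)
Match found at i = 3.

k = 3


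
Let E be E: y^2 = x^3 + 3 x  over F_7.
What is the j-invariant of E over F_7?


Delta = -16(4 a^3 + 27 b^2) mod 7 = 1
-1728 * (4 a)^3 = -1728 * (4*3)^3 mod 7 = 6
j = 6 * 1^(-1) mod 7 = 6

j = 6 (mod 7)


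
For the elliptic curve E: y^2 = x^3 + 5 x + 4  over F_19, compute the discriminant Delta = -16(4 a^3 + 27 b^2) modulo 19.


4 a^3 + 27 b^2 = 4*5^3 + 27*4^2 = 500 + 432 = 932
Delta = -16 * (932) = -14912
Delta mod 19 = 3

Delta = 3 (mod 19)


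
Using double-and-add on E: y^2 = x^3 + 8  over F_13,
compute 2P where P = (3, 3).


k = 2 = 10_2 (binary, LSB first: 01)
Double-and-add from P = (3, 3):
  bit 0 = 0: acc unchanged = O
  bit 1 = 1: acc = O + (11, 0) = (11, 0)

2P = (11, 0)


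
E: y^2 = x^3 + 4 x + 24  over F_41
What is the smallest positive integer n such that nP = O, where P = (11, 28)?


Compute successive multiples of P until we hit O:
  1P = (11, 28)
  2P = (11, 13)
  3P = O

ord(P) = 3


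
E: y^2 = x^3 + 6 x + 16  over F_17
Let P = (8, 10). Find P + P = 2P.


Doubling: s = (3 x1^2 + a) / (2 y1)
s = (3*8^2 + 6) / (2*10) mod 17 = 15
x3 = s^2 - 2 x1 mod 17 = 15^2 - 2*8 = 5
y3 = s (x1 - x3) - y1 mod 17 = 15 * (8 - 5) - 10 = 1

2P = (5, 1)


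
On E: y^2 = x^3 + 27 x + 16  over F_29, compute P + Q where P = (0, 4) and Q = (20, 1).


P != Q, so use the chord formula.
s = (y2 - y1) / (x2 - x1) = (26) / (20) mod 29 = 10
x3 = s^2 - x1 - x2 mod 29 = 10^2 - 0 - 20 = 22
y3 = s (x1 - x3) - y1 mod 29 = 10 * (0 - 22) - 4 = 8

P + Q = (22, 8)


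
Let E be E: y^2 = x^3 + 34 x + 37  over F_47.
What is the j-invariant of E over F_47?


Delta = -16(4 a^3 + 27 b^2) mod 47 = 24
-1728 * (4 a)^3 = -1728 * (4*34)^3 mod 47 = 35
j = 35 * 24^(-1) mod 47 = 23

j = 23 (mod 47)


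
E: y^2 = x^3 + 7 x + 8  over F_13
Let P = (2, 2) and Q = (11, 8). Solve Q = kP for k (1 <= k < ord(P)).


Enumerate multiples of P until we hit Q = (11, 8):
  1P = (2, 2)
  2P = (8, 2)
  3P = (3, 11)
  4P = (11, 8)
Match found at i = 4.

k = 4


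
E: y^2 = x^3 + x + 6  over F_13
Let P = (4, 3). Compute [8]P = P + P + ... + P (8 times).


k = 8 = 1000_2 (binary, LSB first: 0001)
Double-and-add from P = (4, 3):
  bit 0 = 0: acc unchanged = O
  bit 1 = 0: acc unchanged = O
  bit 2 = 0: acc unchanged = O
  bit 3 = 1: acc = O + (12, 2) = (12, 2)

8P = (12, 2)


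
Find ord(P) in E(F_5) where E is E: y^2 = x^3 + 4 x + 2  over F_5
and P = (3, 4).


Compute successive multiples of P until we hit O:
  1P = (3, 4)
  2P = (3, 1)
  3P = O

ord(P) = 3


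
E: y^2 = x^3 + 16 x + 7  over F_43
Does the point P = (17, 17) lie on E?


Check whether y^2 = x^3 + 16 x + 7 (mod 43) for (x, y) = (17, 17).
LHS: y^2 = 17^2 mod 43 = 31
RHS: x^3 + 16 x + 7 = 17^3 + 16*17 + 7 mod 43 = 32
LHS != RHS

No, not on the curve


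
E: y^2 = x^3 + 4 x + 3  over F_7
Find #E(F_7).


For each x in F_7, count y with y^2 = x^3 + 4 x + 3 mod 7:
  x = 1: RHS = 1, y in [1, 6]  -> 2 point(s)
  x = 3: RHS = 0, y in [0]  -> 1 point(s)
  x = 5: RHS = 1, y in [1, 6]  -> 2 point(s)
Affine points: 5. Add the point at infinity: total = 6.

#E(F_7) = 6


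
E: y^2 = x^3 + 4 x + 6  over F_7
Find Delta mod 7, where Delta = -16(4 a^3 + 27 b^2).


4 a^3 + 27 b^2 = 4*4^3 + 27*6^2 = 256 + 972 = 1228
Delta = -16 * (1228) = -19648
Delta mod 7 = 1

Delta = 1 (mod 7)


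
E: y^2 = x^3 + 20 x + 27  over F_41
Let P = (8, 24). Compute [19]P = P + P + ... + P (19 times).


k = 19 = 10011_2 (binary, LSB first: 11001)
Double-and-add from P = (8, 24):
  bit 0 = 1: acc = O + (8, 24) = (8, 24)
  bit 1 = 1: acc = (8, 24) + (26, 40) = (25, 11)
  bit 2 = 0: acc unchanged = (25, 11)
  bit 3 = 0: acc unchanged = (25, 11)
  bit 4 = 1: acc = (25, 11) + (19, 38) = (7, 31)

19P = (7, 31)


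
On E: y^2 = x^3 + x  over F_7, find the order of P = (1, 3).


Compute successive multiples of P until we hit O:
  1P = (1, 3)
  2P = (0, 0)
  3P = (1, 4)
  4P = O

ord(P) = 4


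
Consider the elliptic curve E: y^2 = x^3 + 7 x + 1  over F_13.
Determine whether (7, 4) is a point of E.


Check whether y^2 = x^3 + 7 x + 1 (mod 13) for (x, y) = (7, 4).
LHS: y^2 = 4^2 mod 13 = 3
RHS: x^3 + 7 x + 1 = 7^3 + 7*7 + 1 mod 13 = 3
LHS = RHS

Yes, on the curve


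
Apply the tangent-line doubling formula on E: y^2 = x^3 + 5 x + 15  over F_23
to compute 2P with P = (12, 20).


Doubling: s = (3 x1^2 + a) / (2 y1)
s = (3*12^2 + 5) / (2*20) mod 23 = 0
x3 = s^2 - 2 x1 mod 23 = 0^2 - 2*12 = 22
y3 = s (x1 - x3) - y1 mod 23 = 0 * (12 - 22) - 20 = 3

2P = (22, 3)


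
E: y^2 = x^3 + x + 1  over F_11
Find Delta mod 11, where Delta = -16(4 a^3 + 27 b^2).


4 a^3 + 27 b^2 = 4*1^3 + 27*1^2 = 4 + 27 = 31
Delta = -16 * (31) = -496
Delta mod 11 = 10

Delta = 10 (mod 11)


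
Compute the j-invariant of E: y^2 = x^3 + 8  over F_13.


Delta = -16(4 a^3 + 27 b^2) mod 13 = 3
-1728 * (4 a)^3 = -1728 * (4*0)^3 mod 13 = 0
j = 0 * 3^(-1) mod 13 = 0

j = 0 (mod 13)


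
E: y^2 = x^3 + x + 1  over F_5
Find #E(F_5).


For each x in F_5, count y with y^2 = x^3 + 1 x + 1 mod 5:
  x = 0: RHS = 1, y in [1, 4]  -> 2 point(s)
  x = 2: RHS = 1, y in [1, 4]  -> 2 point(s)
  x = 3: RHS = 1, y in [1, 4]  -> 2 point(s)
  x = 4: RHS = 4, y in [2, 3]  -> 2 point(s)
Affine points: 8. Add the point at infinity: total = 9.

#E(F_5) = 9


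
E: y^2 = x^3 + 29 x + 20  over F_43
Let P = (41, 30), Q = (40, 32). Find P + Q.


P != Q, so use the chord formula.
s = (y2 - y1) / (x2 - x1) = (2) / (42) mod 43 = 41
x3 = s^2 - x1 - x2 mod 43 = 41^2 - 41 - 40 = 9
y3 = s (x1 - x3) - y1 mod 43 = 41 * (41 - 9) - 30 = 35

P + Q = (9, 35)


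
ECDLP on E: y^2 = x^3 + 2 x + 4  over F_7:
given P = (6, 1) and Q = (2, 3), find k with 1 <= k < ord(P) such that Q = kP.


Enumerate multiples of P until we hit Q = (2, 3):
  1P = (6, 1)
  2P = (3, 3)
  3P = (0, 2)
  4P = (2, 3)
Match found at i = 4.

k = 4


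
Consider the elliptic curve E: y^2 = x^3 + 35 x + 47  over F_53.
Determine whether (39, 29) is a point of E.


Check whether y^2 = x^3 + 35 x + 47 (mod 53) for (x, y) = (39, 29).
LHS: y^2 = 29^2 mod 53 = 46
RHS: x^3 + 35 x + 47 = 39^3 + 35*39 + 47 mod 53 = 46
LHS = RHS

Yes, on the curve


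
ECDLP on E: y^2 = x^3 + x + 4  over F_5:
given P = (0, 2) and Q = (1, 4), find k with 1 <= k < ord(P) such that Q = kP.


Enumerate multiples of P until we hit Q = (1, 4):
  1P = (0, 2)
  2P = (1, 4)
Match found at i = 2.

k = 2


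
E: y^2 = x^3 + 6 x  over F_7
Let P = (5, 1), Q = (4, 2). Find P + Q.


P != Q, so use the chord formula.
s = (y2 - y1) / (x2 - x1) = (1) / (6) mod 7 = 6
x3 = s^2 - x1 - x2 mod 7 = 6^2 - 5 - 4 = 6
y3 = s (x1 - x3) - y1 mod 7 = 6 * (5 - 6) - 1 = 0

P + Q = (6, 0)


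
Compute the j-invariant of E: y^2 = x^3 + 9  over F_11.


Delta = -16(4 a^3 + 27 b^2) mod 11 = 10
-1728 * (4 a)^3 = -1728 * (4*0)^3 mod 11 = 0
j = 0 * 10^(-1) mod 11 = 0

j = 0 (mod 11)


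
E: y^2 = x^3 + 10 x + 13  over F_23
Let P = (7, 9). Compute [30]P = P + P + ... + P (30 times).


k = 30 = 11110_2 (binary, LSB first: 01111)
Double-and-add from P = (7, 9):
  bit 0 = 0: acc unchanged = O
  bit 1 = 1: acc = O + (17, 6) = (17, 6)
  bit 2 = 1: acc = (17, 6) + (2, 15) = (20, 5)
  bit 3 = 1: acc = (20, 5) + (4, 5) = (22, 18)
  bit 4 = 1: acc = (22, 18) + (10, 20) = (7, 14)

30P = (7, 14)


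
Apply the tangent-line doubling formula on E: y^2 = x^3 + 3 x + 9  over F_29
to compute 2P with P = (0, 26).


Doubling: s = (3 x1^2 + a) / (2 y1)
s = (3*0^2 + 3) / (2*26) mod 29 = 14
x3 = s^2 - 2 x1 mod 29 = 14^2 - 2*0 = 22
y3 = s (x1 - x3) - y1 mod 29 = 14 * (0 - 22) - 26 = 14

2P = (22, 14)


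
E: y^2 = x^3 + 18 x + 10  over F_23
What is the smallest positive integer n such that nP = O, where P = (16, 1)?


Compute successive multiples of P until we hit O:
  1P = (16, 1)
  2P = (18, 18)
  3P = (21, 14)
  4P = (13, 16)
  5P = (19, 14)
  6P = (17, 10)
  7P = (2, 10)
  8P = (6, 9)
  ... (continuing to 27P)
  27P = O

ord(P) = 27


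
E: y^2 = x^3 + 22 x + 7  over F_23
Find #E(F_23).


For each x in F_23, count y with y^2 = x^3 + 22 x + 7 mod 23:
  x = 2: RHS = 13, y in [6, 17]  -> 2 point(s)
  x = 3: RHS = 8, y in [10, 13]  -> 2 point(s)
  x = 5: RHS = 12, y in [9, 14]  -> 2 point(s)
  x = 10: RHS = 8, y in [10, 13]  -> 2 point(s)
  x = 11: RHS = 16, y in [4, 19]  -> 2 point(s)
  x = 13: RHS = 6, y in [11, 12]  -> 2 point(s)
  x = 14: RHS = 0, y in [0]  -> 1 point(s)
  x = 15: RHS = 9, y in [3, 20]  -> 2 point(s)
  x = 16: RHS = 16, y in [4, 19]  -> 2 point(s)
  x = 17: RHS = 4, y in [2, 21]  -> 2 point(s)
  x = 18: RHS = 2, y in [5, 18]  -> 2 point(s)
  x = 19: RHS = 16, y in [4, 19]  -> 2 point(s)
  x = 20: RHS = 6, y in [11, 12]  -> 2 point(s)
  x = 21: RHS = 1, y in [1, 22]  -> 2 point(s)
Affine points: 27. Add the point at infinity: total = 28.

#E(F_23) = 28


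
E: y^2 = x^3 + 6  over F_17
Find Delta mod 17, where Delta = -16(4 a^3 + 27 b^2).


4 a^3 + 27 b^2 = 4*0^3 + 27*6^2 = 0 + 972 = 972
Delta = -16 * (972) = -15552
Delta mod 17 = 3

Delta = 3 (mod 17)


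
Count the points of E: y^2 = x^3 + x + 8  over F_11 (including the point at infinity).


For each x in F_11, count y with y^2 = x^3 + 1 x + 8 mod 11:
  x = 3: RHS = 5, y in [4, 7]  -> 2 point(s)
  x = 8: RHS = 0, y in [0]  -> 1 point(s)
  x = 9: RHS = 9, y in [3, 8]  -> 2 point(s)
Affine points: 5. Add the point at infinity: total = 6.

#E(F_11) = 6


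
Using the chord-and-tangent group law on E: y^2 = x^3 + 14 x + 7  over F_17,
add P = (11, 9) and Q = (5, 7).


P != Q, so use the chord formula.
s = (y2 - y1) / (x2 - x1) = (15) / (11) mod 17 = 6
x3 = s^2 - x1 - x2 mod 17 = 6^2 - 11 - 5 = 3
y3 = s (x1 - x3) - y1 mod 17 = 6 * (11 - 3) - 9 = 5

P + Q = (3, 5)


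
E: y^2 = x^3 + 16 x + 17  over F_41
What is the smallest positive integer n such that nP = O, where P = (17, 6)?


Compute successive multiples of P until we hit O:
  1P = (17, 6)
  2P = (32, 28)
  3P = (8, 40)
  4P = (8, 1)
  5P = (32, 13)
  6P = (17, 35)
  7P = O

ord(P) = 7


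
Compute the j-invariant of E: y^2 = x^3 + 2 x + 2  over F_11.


Delta = -16(4 a^3 + 27 b^2) mod 11 = 4
-1728 * (4 a)^3 = -1728 * (4*2)^3 mod 11 = 5
j = 5 * 4^(-1) mod 11 = 4

j = 4 (mod 11)


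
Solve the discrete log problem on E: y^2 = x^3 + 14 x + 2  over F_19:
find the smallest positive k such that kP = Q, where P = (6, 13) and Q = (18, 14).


Enumerate multiples of P until we hit Q = (18, 14):
  1P = (6, 13)
  2P = (18, 14)
Match found at i = 2.

k = 2


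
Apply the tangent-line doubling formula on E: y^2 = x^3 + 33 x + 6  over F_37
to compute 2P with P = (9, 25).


Doubling: s = (3 x1^2 + a) / (2 y1)
s = (3*9^2 + 33) / (2*25) mod 37 = 7
x3 = s^2 - 2 x1 mod 37 = 7^2 - 2*9 = 31
y3 = s (x1 - x3) - y1 mod 37 = 7 * (9 - 31) - 25 = 6

2P = (31, 6)


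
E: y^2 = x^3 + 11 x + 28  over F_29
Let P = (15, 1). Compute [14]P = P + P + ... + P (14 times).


k = 14 = 1110_2 (binary, LSB first: 0111)
Double-and-add from P = (15, 1):
  bit 0 = 0: acc unchanged = O
  bit 1 = 1: acc = O + (24, 15) = (24, 15)
  bit 2 = 1: acc = (24, 15) + (11, 1) = (7, 10)
  bit 3 = 1: acc = (7, 10) + (2, 0) = (24, 14)

14P = (24, 14)


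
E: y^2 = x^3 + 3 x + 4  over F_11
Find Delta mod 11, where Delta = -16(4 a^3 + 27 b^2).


4 a^3 + 27 b^2 = 4*3^3 + 27*4^2 = 108 + 432 = 540
Delta = -16 * (540) = -8640
Delta mod 11 = 6

Delta = 6 (mod 11)


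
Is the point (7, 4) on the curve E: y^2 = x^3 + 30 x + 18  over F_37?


Check whether y^2 = x^3 + 30 x + 18 (mod 37) for (x, y) = (7, 4).
LHS: y^2 = 4^2 mod 37 = 16
RHS: x^3 + 30 x + 18 = 7^3 + 30*7 + 18 mod 37 = 16
LHS = RHS

Yes, on the curve


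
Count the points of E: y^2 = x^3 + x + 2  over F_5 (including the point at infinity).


For each x in F_5, count y with y^2 = x^3 + 1 x + 2 mod 5:
  x = 1: RHS = 4, y in [2, 3]  -> 2 point(s)
  x = 4: RHS = 0, y in [0]  -> 1 point(s)
Affine points: 3. Add the point at infinity: total = 4.

#E(F_5) = 4


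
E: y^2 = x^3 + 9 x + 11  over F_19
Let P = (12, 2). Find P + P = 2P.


Doubling: s = (3 x1^2 + a) / (2 y1)
s = (3*12^2 + 9) / (2*2) mod 19 = 1
x3 = s^2 - 2 x1 mod 19 = 1^2 - 2*12 = 15
y3 = s (x1 - x3) - y1 mod 19 = 1 * (12 - 15) - 2 = 14

2P = (15, 14)


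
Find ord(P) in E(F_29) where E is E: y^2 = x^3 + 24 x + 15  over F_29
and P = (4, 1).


Compute successive multiples of P until we hit O:
  1P = (4, 1)
  2P = (12, 1)
  3P = (13, 28)
  4P = (21, 6)
  5P = (8, 20)
  6P = (16, 0)
  7P = (8, 9)
  8P = (21, 23)
  ... (continuing to 12P)
  12P = O

ord(P) = 12


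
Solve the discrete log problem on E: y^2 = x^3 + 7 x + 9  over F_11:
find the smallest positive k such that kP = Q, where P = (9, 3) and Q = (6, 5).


Enumerate multiples of P until we hit Q = (6, 5):
  1P = (9, 3)
  2P = (7, 7)
  3P = (10, 10)
  4P = (8, 4)
  5P = (6, 5)
Match found at i = 5.

k = 5


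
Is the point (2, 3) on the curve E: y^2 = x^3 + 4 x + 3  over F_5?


Check whether y^2 = x^3 + 4 x + 3 (mod 5) for (x, y) = (2, 3).
LHS: y^2 = 3^2 mod 5 = 4
RHS: x^3 + 4 x + 3 = 2^3 + 4*2 + 3 mod 5 = 4
LHS = RHS

Yes, on the curve


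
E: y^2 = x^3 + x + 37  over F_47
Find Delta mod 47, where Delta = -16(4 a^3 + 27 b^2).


4 a^3 + 27 b^2 = 4*1^3 + 27*37^2 = 4 + 36963 = 36967
Delta = -16 * (36967) = -591472
Delta mod 47 = 23

Delta = 23 (mod 47)


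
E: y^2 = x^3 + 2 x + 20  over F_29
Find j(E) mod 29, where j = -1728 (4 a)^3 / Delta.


Delta = -16(4 a^3 + 27 b^2) mod 29 = 21
-1728 * (4 a)^3 = -1728 * (4*2)^3 mod 29 = 25
j = 25 * 21^(-1) mod 29 = 15

j = 15 (mod 29)


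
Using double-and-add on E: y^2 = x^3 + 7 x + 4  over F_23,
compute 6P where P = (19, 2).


k = 6 = 110_2 (binary, LSB first: 011)
Double-and-add from P = (19, 2):
  bit 0 = 0: acc unchanged = O
  bit 1 = 1: acc = O + (3, 11) = (3, 11)
  bit 2 = 1: acc = (3, 11) + (0, 2) = (6, 3)

6P = (6, 3)


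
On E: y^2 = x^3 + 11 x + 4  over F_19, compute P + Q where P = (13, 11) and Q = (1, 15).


P != Q, so use the chord formula.
s = (y2 - y1) / (x2 - x1) = (4) / (7) mod 19 = 6
x3 = s^2 - x1 - x2 mod 19 = 6^2 - 13 - 1 = 3
y3 = s (x1 - x3) - y1 mod 19 = 6 * (13 - 3) - 11 = 11

P + Q = (3, 11)


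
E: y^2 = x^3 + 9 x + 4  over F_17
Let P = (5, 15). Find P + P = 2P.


Doubling: s = (3 x1^2 + a) / (2 y1)
s = (3*5^2 + 9) / (2*15) mod 17 = 13
x3 = s^2 - 2 x1 mod 17 = 13^2 - 2*5 = 6
y3 = s (x1 - x3) - y1 mod 17 = 13 * (5 - 6) - 15 = 6

2P = (6, 6)


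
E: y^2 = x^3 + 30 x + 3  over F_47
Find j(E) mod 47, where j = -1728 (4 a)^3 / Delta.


Delta = -16(4 a^3 + 27 b^2) mod 47 = 15
-1728 * (4 a)^3 = -1728 * (4*30)^3 mod 47 = 25
j = 25 * 15^(-1) mod 47 = 33

j = 33 (mod 47)


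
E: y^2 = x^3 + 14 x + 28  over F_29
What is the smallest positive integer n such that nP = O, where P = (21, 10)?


Compute successive multiples of P until we hit O:
  1P = (21, 10)
  2P = (0, 12)
  3P = (28, 10)
  4P = (9, 19)
  5P = (5, 7)
  6P = (7, 18)
  7P = (25, 13)
  8P = (18, 14)
  ... (continuing to 28P)
  28P = O

ord(P) = 28


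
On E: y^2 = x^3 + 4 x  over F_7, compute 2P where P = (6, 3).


k = 2 = 10_2 (binary, LSB first: 01)
Double-and-add from P = (6, 3):
  bit 0 = 0: acc unchanged = O
  bit 1 = 1: acc = O + (2, 4) = (2, 4)

2P = (2, 4)


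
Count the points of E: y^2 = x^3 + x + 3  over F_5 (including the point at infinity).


For each x in F_5, count y with y^2 = x^3 + 1 x + 3 mod 5:
  x = 1: RHS = 0, y in [0]  -> 1 point(s)
  x = 4: RHS = 1, y in [1, 4]  -> 2 point(s)
Affine points: 3. Add the point at infinity: total = 4.

#E(F_5) = 4


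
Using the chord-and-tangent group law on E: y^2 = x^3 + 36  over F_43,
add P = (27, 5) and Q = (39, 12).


P != Q, so use the chord formula.
s = (y2 - y1) / (x2 - x1) = (7) / (12) mod 43 = 40
x3 = s^2 - x1 - x2 mod 43 = 40^2 - 27 - 39 = 29
y3 = s (x1 - x3) - y1 mod 43 = 40 * (27 - 29) - 5 = 1

P + Q = (29, 1)


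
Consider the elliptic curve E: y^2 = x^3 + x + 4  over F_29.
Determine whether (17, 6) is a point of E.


Check whether y^2 = x^3 + 1 x + 4 (mod 29) for (x, y) = (17, 6).
LHS: y^2 = 6^2 mod 29 = 7
RHS: x^3 + 1 x + 4 = 17^3 + 1*17 + 4 mod 29 = 4
LHS != RHS

No, not on the curve


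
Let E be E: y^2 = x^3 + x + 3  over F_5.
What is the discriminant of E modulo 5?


4 a^3 + 27 b^2 = 4*1^3 + 27*3^2 = 4 + 243 = 247
Delta = -16 * (247) = -3952
Delta mod 5 = 3

Delta = 3 (mod 5)


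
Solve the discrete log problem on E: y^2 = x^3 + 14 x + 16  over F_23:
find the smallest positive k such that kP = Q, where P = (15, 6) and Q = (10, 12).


Enumerate multiples of P until we hit Q = (10, 12):
  1P = (15, 6)
  2P = (20, 4)
  3P = (13, 7)
  4P = (1, 10)
  5P = (16, 14)
  6P = (10, 11)
  7P = (22, 1)
  8P = (2, 11)
  9P = (12, 7)
  10P = (14, 9)
  11P = (3, 4)
  12P = (21, 16)
  13P = (0, 19)
  14P = (11, 12)
  15P = (5, 2)
  16P = (5, 21)
  17P = (11, 11)
  18P = (0, 4)
  19P = (21, 7)
  20P = (3, 19)
  21P = (14, 14)
  22P = (12, 16)
  23P = (2, 12)
  24P = (22, 22)
  25P = (10, 12)
Match found at i = 25.

k = 25


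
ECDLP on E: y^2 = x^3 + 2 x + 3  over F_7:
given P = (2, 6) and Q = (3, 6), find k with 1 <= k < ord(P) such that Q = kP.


Enumerate multiples of P until we hit Q = (3, 6):
  1P = (2, 6)
  2P = (3, 1)
  3P = (6, 0)
  4P = (3, 6)
Match found at i = 4.

k = 4


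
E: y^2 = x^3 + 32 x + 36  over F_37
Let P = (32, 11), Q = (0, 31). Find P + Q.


P != Q, so use the chord formula.
s = (y2 - y1) / (x2 - x1) = (20) / (5) mod 37 = 4
x3 = s^2 - x1 - x2 mod 37 = 4^2 - 32 - 0 = 21
y3 = s (x1 - x3) - y1 mod 37 = 4 * (32 - 21) - 11 = 33

P + Q = (21, 33)


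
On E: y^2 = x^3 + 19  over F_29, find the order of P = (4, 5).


Compute successive multiples of P until we hit O:
  1P = (4, 5)
  2P = (22, 13)
  3P = (10, 2)
  4P = (8, 26)
  5P = (21, 0)
  6P = (8, 3)
  7P = (10, 27)
  8P = (22, 16)
  ... (continuing to 10P)
  10P = O

ord(P) = 10


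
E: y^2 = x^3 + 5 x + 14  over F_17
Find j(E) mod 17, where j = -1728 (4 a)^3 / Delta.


Delta = -16(4 a^3 + 27 b^2) mod 17 = 12
-1728 * (4 a)^3 = -1728 * (4*5)^3 mod 17 = 9
j = 9 * 12^(-1) mod 17 = 5

j = 5 (mod 17)


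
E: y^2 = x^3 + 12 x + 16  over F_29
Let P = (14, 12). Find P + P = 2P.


Doubling: s = (3 x1^2 + a) / (2 y1)
s = (3*14^2 + 12) / (2*12) mod 29 = 25
x3 = s^2 - 2 x1 mod 29 = 25^2 - 2*14 = 17
y3 = s (x1 - x3) - y1 mod 29 = 25 * (14 - 17) - 12 = 0

2P = (17, 0)


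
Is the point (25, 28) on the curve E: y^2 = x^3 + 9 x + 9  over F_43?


Check whether y^2 = x^3 + 9 x + 9 (mod 43) for (x, y) = (25, 28).
LHS: y^2 = 28^2 mod 43 = 10
RHS: x^3 + 9 x + 9 = 25^3 + 9*25 + 9 mod 43 = 35
LHS != RHS

No, not on the curve


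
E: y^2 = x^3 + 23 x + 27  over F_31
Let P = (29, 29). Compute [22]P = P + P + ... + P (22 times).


k = 22 = 10110_2 (binary, LSB first: 01101)
Double-and-add from P = (29, 29):
  bit 0 = 0: acc unchanged = O
  bit 1 = 1: acc = O + (5, 9) = (5, 9)
  bit 2 = 1: acc = (5, 9) + (25, 13) = (6, 28)
  bit 3 = 0: acc unchanged = (6, 28)
  bit 4 = 1: acc = (6, 28) + (7, 2) = (12, 4)

22P = (12, 4)


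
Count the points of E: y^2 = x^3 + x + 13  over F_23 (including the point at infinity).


For each x in F_23, count y with y^2 = x^3 + 1 x + 13 mod 23:
  x = 0: RHS = 13, y in [6, 17]  -> 2 point(s)
  x = 2: RHS = 0, y in [0]  -> 1 point(s)
  x = 4: RHS = 12, y in [9, 14]  -> 2 point(s)
  x = 7: RHS = 18, y in [8, 15]  -> 2 point(s)
  x = 8: RHS = 4, y in [2, 21]  -> 2 point(s)
  x = 16: RHS = 8, y in [10, 13]  -> 2 point(s)
  x = 20: RHS = 6, y in [11, 12]  -> 2 point(s)
  x = 21: RHS = 3, y in [7, 16]  -> 2 point(s)
Affine points: 15. Add the point at infinity: total = 16.

#E(F_23) = 16


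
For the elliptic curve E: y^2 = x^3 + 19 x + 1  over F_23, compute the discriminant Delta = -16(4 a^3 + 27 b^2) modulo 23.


4 a^3 + 27 b^2 = 4*19^3 + 27*1^2 = 27436 + 27 = 27463
Delta = -16 * (27463) = -439408
Delta mod 23 = 7

Delta = 7 (mod 23)


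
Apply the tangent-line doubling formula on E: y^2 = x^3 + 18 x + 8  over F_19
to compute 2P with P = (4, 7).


Doubling: s = (3 x1^2 + a) / (2 y1)
s = (3*4^2 + 18) / (2*7) mod 19 = 2
x3 = s^2 - 2 x1 mod 19 = 2^2 - 2*4 = 15
y3 = s (x1 - x3) - y1 mod 19 = 2 * (4 - 15) - 7 = 9

2P = (15, 9)


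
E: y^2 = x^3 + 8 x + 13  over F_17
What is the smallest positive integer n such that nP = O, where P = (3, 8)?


Compute successive multiples of P until we hit O:
  1P = (3, 8)
  2P = (12, 1)
  3P = (11, 2)
  4P = (11, 15)
  5P = (12, 16)
  6P = (3, 9)
  7P = O

ord(P) = 7


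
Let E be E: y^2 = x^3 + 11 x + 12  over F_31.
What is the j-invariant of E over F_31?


Delta = -16(4 a^3 + 27 b^2) mod 31 = 13
-1728 * (4 a)^3 = -1728 * (4*11)^3 mod 31 = 30
j = 30 * 13^(-1) mod 31 = 19

j = 19 (mod 31)


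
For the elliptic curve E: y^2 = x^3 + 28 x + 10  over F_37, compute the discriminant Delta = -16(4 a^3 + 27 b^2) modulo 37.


4 a^3 + 27 b^2 = 4*28^3 + 27*10^2 = 87808 + 2700 = 90508
Delta = -16 * (90508) = -1448128
Delta mod 37 = 15

Delta = 15 (mod 37)


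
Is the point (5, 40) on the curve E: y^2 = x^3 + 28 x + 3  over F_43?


Check whether y^2 = x^3 + 28 x + 3 (mod 43) for (x, y) = (5, 40).
LHS: y^2 = 40^2 mod 43 = 9
RHS: x^3 + 28 x + 3 = 5^3 + 28*5 + 3 mod 43 = 10
LHS != RHS

No, not on the curve


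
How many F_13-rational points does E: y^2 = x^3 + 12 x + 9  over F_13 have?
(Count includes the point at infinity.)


For each x in F_13, count y with y^2 = x^3 + 12 x + 9 mod 13:
  x = 0: RHS = 9, y in [3, 10]  -> 2 point(s)
  x = 1: RHS = 9, y in [3, 10]  -> 2 point(s)
  x = 4: RHS = 4, y in [2, 11]  -> 2 point(s)
  x = 5: RHS = 12, y in [5, 8]  -> 2 point(s)
  x = 9: RHS = 1, y in [1, 12]  -> 2 point(s)
  x = 11: RHS = 3, y in [4, 9]  -> 2 point(s)
  x = 12: RHS = 9, y in [3, 10]  -> 2 point(s)
Affine points: 14. Add the point at infinity: total = 15.

#E(F_13) = 15


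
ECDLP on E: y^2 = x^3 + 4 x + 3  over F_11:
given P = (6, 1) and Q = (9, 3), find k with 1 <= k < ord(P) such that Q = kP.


Enumerate multiples of P until we hit Q = (9, 3):
  1P = (6, 1)
  2P = (0, 5)
  3P = (3, 8)
  4P = (5, 4)
  5P = (9, 8)
  6P = (10, 8)
  7P = (7, 0)
  8P = (10, 3)
  9P = (9, 3)
Match found at i = 9.

k = 9


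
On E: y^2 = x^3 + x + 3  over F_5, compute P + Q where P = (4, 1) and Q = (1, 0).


P != Q, so use the chord formula.
s = (y2 - y1) / (x2 - x1) = (4) / (2) mod 5 = 2
x3 = s^2 - x1 - x2 mod 5 = 2^2 - 4 - 1 = 4
y3 = s (x1 - x3) - y1 mod 5 = 2 * (4 - 4) - 1 = 4

P + Q = (4, 4)


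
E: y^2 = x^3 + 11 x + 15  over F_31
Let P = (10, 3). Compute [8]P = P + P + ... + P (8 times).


k = 8 = 1000_2 (binary, LSB first: 0001)
Double-and-add from P = (10, 3):
  bit 0 = 0: acc unchanged = O
  bit 1 = 0: acc unchanged = O
  bit 2 = 0: acc unchanged = O
  bit 3 = 1: acc = O + (6, 7) = (6, 7)

8P = (6, 7)


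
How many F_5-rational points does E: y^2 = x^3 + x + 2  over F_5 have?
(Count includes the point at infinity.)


For each x in F_5, count y with y^2 = x^3 + 1 x + 2 mod 5:
  x = 1: RHS = 4, y in [2, 3]  -> 2 point(s)
  x = 4: RHS = 0, y in [0]  -> 1 point(s)
Affine points: 3. Add the point at infinity: total = 4.

#E(F_5) = 4


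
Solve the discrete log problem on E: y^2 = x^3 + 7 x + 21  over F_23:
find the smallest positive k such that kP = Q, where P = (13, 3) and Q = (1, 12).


Enumerate multiples of P until we hit Q = (1, 12):
  1P = (13, 3)
  2P = (9, 10)
  3P = (17, 4)
  4P = (6, 16)
  5P = (22, 17)
  6P = (12, 19)
  7P = (1, 12)
Match found at i = 7.

k = 7


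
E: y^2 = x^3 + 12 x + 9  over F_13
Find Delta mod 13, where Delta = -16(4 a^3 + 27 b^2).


4 a^3 + 27 b^2 = 4*12^3 + 27*9^2 = 6912 + 2187 = 9099
Delta = -16 * (9099) = -145584
Delta mod 13 = 3

Delta = 3 (mod 13)


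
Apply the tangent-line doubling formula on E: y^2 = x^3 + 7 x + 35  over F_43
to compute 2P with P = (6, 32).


Doubling: s = (3 x1^2 + a) / (2 y1)
s = (3*6^2 + 7) / (2*32) mod 43 = 28
x3 = s^2 - 2 x1 mod 43 = 28^2 - 2*6 = 41
y3 = s (x1 - x3) - y1 mod 43 = 28 * (6 - 41) - 32 = 20

2P = (41, 20)


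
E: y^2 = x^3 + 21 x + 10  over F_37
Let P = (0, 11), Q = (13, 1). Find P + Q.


P != Q, so use the chord formula.
s = (y2 - y1) / (x2 - x1) = (27) / (13) mod 37 = 22
x3 = s^2 - x1 - x2 mod 37 = 22^2 - 0 - 13 = 27
y3 = s (x1 - x3) - y1 mod 37 = 22 * (0 - 27) - 11 = 24

P + Q = (27, 24)


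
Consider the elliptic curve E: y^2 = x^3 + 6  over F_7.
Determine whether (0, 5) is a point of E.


Check whether y^2 = x^3 + 0 x + 6 (mod 7) for (x, y) = (0, 5).
LHS: y^2 = 5^2 mod 7 = 4
RHS: x^3 + 0 x + 6 = 0^3 + 0*0 + 6 mod 7 = 6
LHS != RHS

No, not on the curve


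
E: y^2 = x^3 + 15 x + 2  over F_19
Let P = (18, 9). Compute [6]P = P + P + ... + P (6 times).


k = 6 = 110_2 (binary, LSB first: 011)
Double-and-add from P = (18, 9):
  bit 0 = 0: acc unchanged = O
  bit 1 = 1: acc = O + (3, 6) = (3, 6)
  bit 2 = 1: acc = (3, 6) + (11, 4) = (11, 15)

6P = (11, 15)


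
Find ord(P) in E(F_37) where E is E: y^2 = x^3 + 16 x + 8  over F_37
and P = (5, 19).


Compute successive multiples of P until we hit O:
  1P = (5, 19)
  2P = (20, 22)
  3P = (15, 16)
  4P = (33, 19)
  5P = (36, 18)
  6P = (32, 32)
  7P = (25, 7)
  8P = (34, 28)
  ... (continuing to 40P)
  40P = O

ord(P) = 40


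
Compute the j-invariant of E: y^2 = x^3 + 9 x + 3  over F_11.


Delta = -16(4 a^3 + 27 b^2) mod 11 = 1
-1728 * (4 a)^3 = -1728 * (4*9)^3 mod 11 = 6
j = 6 * 1^(-1) mod 11 = 6

j = 6 (mod 11)


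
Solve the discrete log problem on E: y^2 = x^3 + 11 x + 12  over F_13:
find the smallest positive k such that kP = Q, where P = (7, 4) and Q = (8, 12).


Enumerate multiples of P until we hit Q = (8, 12):
  1P = (7, 4)
  2P = (8, 12)
Match found at i = 2.

k = 2


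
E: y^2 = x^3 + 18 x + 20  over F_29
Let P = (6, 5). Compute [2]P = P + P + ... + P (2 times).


k = 2 = 10_2 (binary, LSB first: 01)
Double-and-add from P = (6, 5):
  bit 0 = 0: acc unchanged = O
  bit 1 = 1: acc = O + (18, 12) = (18, 12)

2P = (18, 12)


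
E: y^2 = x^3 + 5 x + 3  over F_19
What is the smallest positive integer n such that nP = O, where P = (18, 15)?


Compute successive multiples of P until we hit O:
  1P = (18, 15)
  2P = (3, 8)
  3P = (7, 18)
  4P = (17, 2)
  5P = (1, 16)
  6P = (5, 1)
  7P = (12, 9)
  8P = (9, 13)
  ... (continuing to 25P)
  25P = O

ord(P) = 25


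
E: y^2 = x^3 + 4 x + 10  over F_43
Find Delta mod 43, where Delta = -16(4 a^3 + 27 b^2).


4 a^3 + 27 b^2 = 4*4^3 + 27*10^2 = 256 + 2700 = 2956
Delta = -16 * (2956) = -47296
Delta mod 43 = 4

Delta = 4 (mod 43)


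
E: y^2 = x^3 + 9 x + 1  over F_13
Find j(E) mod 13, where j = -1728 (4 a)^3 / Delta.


Delta = -16(4 a^3 + 27 b^2) mod 13 = 11
-1728 * (4 a)^3 = -1728 * (4*9)^3 mod 13 = 12
j = 12 * 11^(-1) mod 13 = 7

j = 7 (mod 13)


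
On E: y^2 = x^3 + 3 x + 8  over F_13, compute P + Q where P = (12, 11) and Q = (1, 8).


P != Q, so use the chord formula.
s = (y2 - y1) / (x2 - x1) = (10) / (2) mod 13 = 5
x3 = s^2 - x1 - x2 mod 13 = 5^2 - 12 - 1 = 12
y3 = s (x1 - x3) - y1 mod 13 = 5 * (12 - 12) - 11 = 2

P + Q = (12, 2)


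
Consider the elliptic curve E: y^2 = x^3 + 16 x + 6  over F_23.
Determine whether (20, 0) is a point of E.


Check whether y^2 = x^3 + 16 x + 6 (mod 23) for (x, y) = (20, 0).
LHS: y^2 = 0^2 mod 23 = 0
RHS: x^3 + 16 x + 6 = 20^3 + 16*20 + 6 mod 23 = 0
LHS = RHS

Yes, on the curve


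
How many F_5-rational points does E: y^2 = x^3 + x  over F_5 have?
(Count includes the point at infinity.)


For each x in F_5, count y with y^2 = x^3 + 1 x + 0 mod 5:
  x = 0: RHS = 0, y in [0]  -> 1 point(s)
  x = 2: RHS = 0, y in [0]  -> 1 point(s)
  x = 3: RHS = 0, y in [0]  -> 1 point(s)
Affine points: 3. Add the point at infinity: total = 4.

#E(F_5) = 4


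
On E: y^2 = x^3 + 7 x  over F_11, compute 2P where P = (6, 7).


Doubling: s = (3 x1^2 + a) / (2 y1)
s = (3*6^2 + 7) / (2*7) mod 11 = 9
x3 = s^2 - 2 x1 mod 11 = 9^2 - 2*6 = 3
y3 = s (x1 - x3) - y1 mod 11 = 9 * (6 - 3) - 7 = 9

2P = (3, 9)


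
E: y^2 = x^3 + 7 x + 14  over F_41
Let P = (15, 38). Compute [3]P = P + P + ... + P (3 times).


k = 3 = 11_2 (binary, LSB first: 11)
Double-and-add from P = (15, 38):
  bit 0 = 1: acc = O + (15, 38) = (15, 38)
  bit 1 = 1: acc = (15, 38) + (7, 23) = (27, 1)

3P = (27, 1)


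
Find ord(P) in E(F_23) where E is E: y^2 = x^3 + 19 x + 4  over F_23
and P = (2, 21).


Compute successive multiples of P until we hit O:
  1P = (2, 21)
  2P = (0, 21)
  3P = (21, 2)
  4P = (1, 1)
  5P = (6, 14)
  6P = (8, 1)
  7P = (19, 5)
  8P = (4, 12)
  ... (continuing to 23P)
  23P = O

ord(P) = 23


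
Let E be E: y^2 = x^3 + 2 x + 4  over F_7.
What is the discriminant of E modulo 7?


4 a^3 + 27 b^2 = 4*2^3 + 27*4^2 = 32 + 432 = 464
Delta = -16 * (464) = -7424
Delta mod 7 = 3

Delta = 3 (mod 7)


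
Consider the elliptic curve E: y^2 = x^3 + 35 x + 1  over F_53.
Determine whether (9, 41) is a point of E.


Check whether y^2 = x^3 + 35 x + 1 (mod 53) for (x, y) = (9, 41).
LHS: y^2 = 41^2 mod 53 = 38
RHS: x^3 + 35 x + 1 = 9^3 + 35*9 + 1 mod 53 = 38
LHS = RHS

Yes, on the curve


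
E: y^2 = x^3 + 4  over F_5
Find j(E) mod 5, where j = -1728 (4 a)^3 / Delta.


Delta = -16(4 a^3 + 27 b^2) mod 5 = 3
-1728 * (4 a)^3 = -1728 * (4*0)^3 mod 5 = 0
j = 0 * 3^(-1) mod 5 = 0

j = 0 (mod 5)


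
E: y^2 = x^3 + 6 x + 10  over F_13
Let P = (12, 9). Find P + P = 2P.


Doubling: s = (3 x1^2 + a) / (2 y1)
s = (3*12^2 + 6) / (2*9) mod 13 = 7
x3 = s^2 - 2 x1 mod 13 = 7^2 - 2*12 = 12
y3 = s (x1 - x3) - y1 mod 13 = 7 * (12 - 12) - 9 = 4

2P = (12, 4)


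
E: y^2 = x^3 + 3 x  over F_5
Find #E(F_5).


For each x in F_5, count y with y^2 = x^3 + 3 x + 0 mod 5:
  x = 0: RHS = 0, y in [0]  -> 1 point(s)
  x = 1: RHS = 4, y in [2, 3]  -> 2 point(s)
  x = 2: RHS = 4, y in [2, 3]  -> 2 point(s)
  x = 3: RHS = 1, y in [1, 4]  -> 2 point(s)
  x = 4: RHS = 1, y in [1, 4]  -> 2 point(s)
Affine points: 9. Add the point at infinity: total = 10.

#E(F_5) = 10


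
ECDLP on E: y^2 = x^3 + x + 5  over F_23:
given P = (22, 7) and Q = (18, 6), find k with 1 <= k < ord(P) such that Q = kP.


Enumerate multiples of P until we hit Q = (18, 6):
  1P = (22, 7)
  2P = (11, 6)
  3P = (17, 6)
  4P = (19, 12)
  5P = (18, 17)
  6P = (18, 6)
Match found at i = 6.

k = 6


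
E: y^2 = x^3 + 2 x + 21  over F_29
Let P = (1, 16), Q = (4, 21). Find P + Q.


P != Q, so use the chord formula.
s = (y2 - y1) / (x2 - x1) = (5) / (3) mod 29 = 21
x3 = s^2 - x1 - x2 mod 29 = 21^2 - 1 - 4 = 1
y3 = s (x1 - x3) - y1 mod 29 = 21 * (1 - 1) - 16 = 13

P + Q = (1, 13)


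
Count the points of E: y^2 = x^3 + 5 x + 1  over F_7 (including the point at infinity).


For each x in F_7, count y with y^2 = x^3 + 5 x + 1 mod 7:
  x = 0: RHS = 1, y in [1, 6]  -> 2 point(s)
  x = 1: RHS = 0, y in [0]  -> 1 point(s)
  x = 3: RHS = 1, y in [1, 6]  -> 2 point(s)
  x = 4: RHS = 1, y in [1, 6]  -> 2 point(s)
  x = 5: RHS = 4, y in [2, 5]  -> 2 point(s)
  x = 6: RHS = 2, y in [3, 4]  -> 2 point(s)
Affine points: 11. Add the point at infinity: total = 12.

#E(F_7) = 12


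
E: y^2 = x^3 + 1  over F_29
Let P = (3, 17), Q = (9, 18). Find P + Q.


P != Q, so use the chord formula.
s = (y2 - y1) / (x2 - x1) = (1) / (6) mod 29 = 5
x3 = s^2 - x1 - x2 mod 29 = 5^2 - 3 - 9 = 13
y3 = s (x1 - x3) - y1 mod 29 = 5 * (3 - 13) - 17 = 20

P + Q = (13, 20)


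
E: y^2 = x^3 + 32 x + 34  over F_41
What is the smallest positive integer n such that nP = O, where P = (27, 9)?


Compute successive multiples of P until we hit O:
  1P = (27, 9)
  2P = (32, 1)
  3P = (19, 11)
  4P = (13, 8)
  5P = (10, 1)
  6P = (36, 35)
  7P = (40, 40)
  8P = (35, 35)
  ... (continuing to 46P)
  46P = O

ord(P) = 46


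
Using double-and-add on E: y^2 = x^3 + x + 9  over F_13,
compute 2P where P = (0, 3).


k = 2 = 10_2 (binary, LSB first: 01)
Double-and-add from P = (0, 3):
  bit 0 = 0: acc unchanged = O
  bit 1 = 1: acc = O + (4, 5) = (4, 5)

2P = (4, 5)


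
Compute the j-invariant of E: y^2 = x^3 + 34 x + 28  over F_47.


Delta = -16(4 a^3 + 27 b^2) mod 47 = 25
-1728 * (4 a)^3 = -1728 * (4*34)^3 mod 47 = 35
j = 35 * 25^(-1) mod 47 = 39

j = 39 (mod 47)


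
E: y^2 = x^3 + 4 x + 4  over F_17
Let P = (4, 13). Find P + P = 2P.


Doubling: s = (3 x1^2 + a) / (2 y1)
s = (3*4^2 + 4) / (2*13) mod 17 = 2
x3 = s^2 - 2 x1 mod 17 = 2^2 - 2*4 = 13
y3 = s (x1 - x3) - y1 mod 17 = 2 * (4 - 13) - 13 = 3

2P = (13, 3)


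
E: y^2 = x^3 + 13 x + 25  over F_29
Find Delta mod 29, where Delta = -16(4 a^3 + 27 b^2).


4 a^3 + 27 b^2 = 4*13^3 + 27*25^2 = 8788 + 16875 = 25663
Delta = -16 * (25663) = -410608
Delta mod 29 = 3

Delta = 3 (mod 29)


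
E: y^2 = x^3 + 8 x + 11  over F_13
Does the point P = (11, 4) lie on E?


Check whether y^2 = x^3 + 8 x + 11 (mod 13) for (x, y) = (11, 4).
LHS: y^2 = 4^2 mod 13 = 3
RHS: x^3 + 8 x + 11 = 11^3 + 8*11 + 11 mod 13 = 0
LHS != RHS

No, not on the curve
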